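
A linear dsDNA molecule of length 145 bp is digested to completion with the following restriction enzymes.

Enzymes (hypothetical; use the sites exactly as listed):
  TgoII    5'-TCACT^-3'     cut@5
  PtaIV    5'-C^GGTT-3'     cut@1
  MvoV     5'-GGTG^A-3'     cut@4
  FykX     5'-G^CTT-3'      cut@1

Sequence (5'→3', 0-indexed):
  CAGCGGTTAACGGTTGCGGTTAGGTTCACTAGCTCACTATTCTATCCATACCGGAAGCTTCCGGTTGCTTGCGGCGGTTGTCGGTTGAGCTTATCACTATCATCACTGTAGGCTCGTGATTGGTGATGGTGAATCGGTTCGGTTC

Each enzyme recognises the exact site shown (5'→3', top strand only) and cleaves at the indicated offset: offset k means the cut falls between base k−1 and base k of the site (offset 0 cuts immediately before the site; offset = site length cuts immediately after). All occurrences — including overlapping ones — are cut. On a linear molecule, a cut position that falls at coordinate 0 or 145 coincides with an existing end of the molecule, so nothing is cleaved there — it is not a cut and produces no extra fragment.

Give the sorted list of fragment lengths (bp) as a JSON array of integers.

[4,4,5,5,5,5,6,6,7,7,7,8,8,9,9,13,18,19]

Per-enzyme occurrences:
  TgoII TCACT/5: at [25, 33, 93, 102] ⇒ [30, 38, 98, 107]
  PtaIV CGGTT/1: at [3, 10, 16, 61, 74, 81, 134, 139] ⇒ [4, 11, 17, 62, 75, 82, 135, 140]
  MvoV GGTGA/4: at [121, 127] ⇒ [125, 131]
  FykX GCTT/1: at [56, 66, 88] ⇒ [57, 67, 89]

Pooled cuts: [4, 11, 17, 30, 38, 57, 62, 67, 75, 82, 89, 98, 107, 125, 131, 135, 140]

Fragments:
  [0,4): 4 bp
  [4,11): 7 bp
  [11,17): 6 bp
  [17,30): 13 bp
  [30,38): 8 bp
  [38,57): 19 bp
  [57,62): 5 bp
  [62,67): 5 bp
  [67,75): 8 bp
  [75,82): 7 bp
  [82,89): 7 bp
  [89,98): 9 bp
  [98,107): 9 bp
  [107,125): 18 bp
  [125,131): 6 bp
  [131,135): 4 bp
  [135,140): 5 bp
  [140,145): 5 bp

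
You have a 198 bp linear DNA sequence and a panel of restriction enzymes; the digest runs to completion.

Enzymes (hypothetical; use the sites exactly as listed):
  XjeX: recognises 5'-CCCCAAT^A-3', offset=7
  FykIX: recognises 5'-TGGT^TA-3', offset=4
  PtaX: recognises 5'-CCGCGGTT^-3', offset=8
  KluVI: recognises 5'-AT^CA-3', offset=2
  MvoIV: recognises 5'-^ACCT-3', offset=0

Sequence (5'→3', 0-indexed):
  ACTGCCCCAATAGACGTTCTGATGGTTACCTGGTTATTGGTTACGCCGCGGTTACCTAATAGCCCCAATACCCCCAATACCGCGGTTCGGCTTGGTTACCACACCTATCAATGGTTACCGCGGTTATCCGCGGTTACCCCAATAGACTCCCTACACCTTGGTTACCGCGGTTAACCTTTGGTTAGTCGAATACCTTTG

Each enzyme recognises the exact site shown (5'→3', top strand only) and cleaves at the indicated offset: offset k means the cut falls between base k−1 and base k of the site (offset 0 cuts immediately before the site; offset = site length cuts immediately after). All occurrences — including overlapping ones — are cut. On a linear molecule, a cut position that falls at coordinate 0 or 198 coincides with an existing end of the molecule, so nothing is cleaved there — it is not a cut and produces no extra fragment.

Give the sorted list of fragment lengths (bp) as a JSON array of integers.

Scan for sites:
  XjeX (CCCCAATA, off=7): starts [4, 62, 71, 136] → cuts [11, 69, 78, 143]
  FykIX (TGGTTA, off=4): starts [22, 30, 37, 92, 111, 158, 178] → cuts [26, 34, 41, 96, 115, 162, 182]
  PtaX (CCGCGGTT, off=8): starts [45, 79, 117, 127, 164] → cuts [53, 87, 125, 135, 172]
  KluVI (ATCA, off=2): starts [106] → cuts [108]
  MvoIV (ACCT, off=0): starts [27, 53, 102, 154, 173, 191] → cuts [27, 53, 102, 154, 173, 191]

All cut coordinates (distinct, sorted): [11, 26, 27, 34, 41, 53, 69, 78, 87, 96, 102, 108, 115, 125, 135, 143, 154, 162, 172, 173, 182, 191]

Fragment lengths:
  [0,11): 11 bp
  [11,26): 15 bp
  [26,27): 1 bp
  [27,34): 7 bp
  [34,41): 7 bp
  [41,53): 12 bp
  [53,69): 16 bp
  [69,78): 9 bp
  [78,87): 9 bp
  [87,96): 9 bp
  [96,102): 6 bp
  [102,108): 6 bp
  [108,115): 7 bp
  [115,125): 10 bp
  [125,135): 10 bp
  [135,143): 8 bp
  [143,154): 11 bp
  [154,162): 8 bp
  [162,172): 10 bp
  [172,173): 1 bp
  [173,182): 9 bp
  [182,191): 9 bp
  [191,198): 7 bp

[1,1,6,6,7,7,7,7,8,8,9,9,9,9,9,10,10,10,11,11,12,15,16]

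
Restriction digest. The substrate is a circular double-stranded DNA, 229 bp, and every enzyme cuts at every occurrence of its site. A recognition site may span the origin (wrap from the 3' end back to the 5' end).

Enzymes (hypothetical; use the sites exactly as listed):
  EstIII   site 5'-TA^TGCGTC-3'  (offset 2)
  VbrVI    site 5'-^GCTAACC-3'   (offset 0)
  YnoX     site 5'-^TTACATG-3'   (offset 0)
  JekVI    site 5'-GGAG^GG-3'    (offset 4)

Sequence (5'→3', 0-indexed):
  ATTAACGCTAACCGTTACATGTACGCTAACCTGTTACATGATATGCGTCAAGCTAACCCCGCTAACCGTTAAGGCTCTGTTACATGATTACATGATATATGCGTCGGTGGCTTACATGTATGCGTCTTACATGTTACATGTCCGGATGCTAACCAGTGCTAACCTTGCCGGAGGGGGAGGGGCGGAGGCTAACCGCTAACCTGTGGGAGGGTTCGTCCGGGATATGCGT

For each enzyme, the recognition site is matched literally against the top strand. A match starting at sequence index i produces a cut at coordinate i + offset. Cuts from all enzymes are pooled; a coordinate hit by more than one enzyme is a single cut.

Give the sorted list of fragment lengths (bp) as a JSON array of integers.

[6,6,7,7,8,8,8,8,9,9,9,10,10,10,12,12,14,15,16,19,26]

Scan for sites:
  EstIII TATGCGTC/2: at [41, 97, 118] ⇒ [43, 99, 120]
  VbrVI GCTAACC/0: at [6, 24, 51, 60, 147, 157, 187, 194] ⇒ [6, 24, 51, 60, 147, 157, 187, 194]
  YnoX TTACATG/0: at [14, 33, 79, 87, 111, 126, 133] ⇒ [14, 33, 79, 87, 111, 126, 133]
  JekVI GGAGGG/4: at [169, 175, 205] ⇒ [173, 179, 209]

All cut coordinates (distinct, sorted): [6, 14, 24, 33, 43, 51, 60, 79, 87, 99, 111, 120, 126, 133, 147, 157, 173, 179, 187, 194, 209]

Fragments:
  6→14: 8 bp
  14→24: 10 bp
  24→33: 9 bp
  33→43: 10 bp
  43→51: 8 bp
  51→60: 9 bp
  60→79: 19 bp
  79→87: 8 bp
  87→99: 12 bp
  99→111: 12 bp
  111→120: 9 bp
  120→126: 6 bp
  126→133: 7 bp
  133→147: 14 bp
  147→157: 10 bp
  157→173: 16 bp
  173→179: 6 bp
  179→187: 8 bp
  187→194: 7 bp
  194→209: 15 bp
  209→6 (wrap): 229-209+6 = 26 bp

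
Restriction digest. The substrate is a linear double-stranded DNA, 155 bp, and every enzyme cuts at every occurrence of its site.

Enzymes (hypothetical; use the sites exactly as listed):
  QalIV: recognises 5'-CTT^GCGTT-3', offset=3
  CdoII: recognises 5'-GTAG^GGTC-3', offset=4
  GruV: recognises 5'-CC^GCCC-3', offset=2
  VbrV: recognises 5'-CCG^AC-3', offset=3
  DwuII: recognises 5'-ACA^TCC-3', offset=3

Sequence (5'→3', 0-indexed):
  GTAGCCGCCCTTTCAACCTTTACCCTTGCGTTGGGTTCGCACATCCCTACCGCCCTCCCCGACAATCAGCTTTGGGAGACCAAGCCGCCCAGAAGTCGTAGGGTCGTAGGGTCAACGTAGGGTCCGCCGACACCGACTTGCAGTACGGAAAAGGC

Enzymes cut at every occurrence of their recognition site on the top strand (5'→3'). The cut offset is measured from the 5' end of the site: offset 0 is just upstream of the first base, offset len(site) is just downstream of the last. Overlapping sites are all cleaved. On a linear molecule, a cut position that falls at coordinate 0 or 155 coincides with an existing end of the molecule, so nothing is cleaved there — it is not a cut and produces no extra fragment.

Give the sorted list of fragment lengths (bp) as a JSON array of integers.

[6,6,8,8,9,10,11,15,16,20,21,25]

Scan for sites:
  QalIV (CTTGCGTT, off=3): starts [24] → cuts [27]
  CdoII (GTAGGGTC, off=4): starts [97, 105, 116] → cuts [101, 109, 120]
  GruV (CCGCCC, off=2): starts [4, 49, 84] → cuts [6, 51, 86]
  VbrV (CCGAC, off=3): starts [58, 126, 132] → cuts [61, 129, 135]
  DwuII (ACATCC, off=3): starts [40] → cuts [43]

All cut coordinates (distinct, sorted): [6, 27, 43, 51, 61, 86, 101, 109, 120, 129, 135]

Fragment lengths:
  [0,6): 6 bp
  [6,27): 21 bp
  [27,43): 16 bp
  [43,51): 8 bp
  [51,61): 10 bp
  [61,86): 25 bp
  [86,101): 15 bp
  [101,109): 8 bp
  [109,120): 11 bp
  [120,129): 9 bp
  [129,135): 6 bp
  [135,155): 20 bp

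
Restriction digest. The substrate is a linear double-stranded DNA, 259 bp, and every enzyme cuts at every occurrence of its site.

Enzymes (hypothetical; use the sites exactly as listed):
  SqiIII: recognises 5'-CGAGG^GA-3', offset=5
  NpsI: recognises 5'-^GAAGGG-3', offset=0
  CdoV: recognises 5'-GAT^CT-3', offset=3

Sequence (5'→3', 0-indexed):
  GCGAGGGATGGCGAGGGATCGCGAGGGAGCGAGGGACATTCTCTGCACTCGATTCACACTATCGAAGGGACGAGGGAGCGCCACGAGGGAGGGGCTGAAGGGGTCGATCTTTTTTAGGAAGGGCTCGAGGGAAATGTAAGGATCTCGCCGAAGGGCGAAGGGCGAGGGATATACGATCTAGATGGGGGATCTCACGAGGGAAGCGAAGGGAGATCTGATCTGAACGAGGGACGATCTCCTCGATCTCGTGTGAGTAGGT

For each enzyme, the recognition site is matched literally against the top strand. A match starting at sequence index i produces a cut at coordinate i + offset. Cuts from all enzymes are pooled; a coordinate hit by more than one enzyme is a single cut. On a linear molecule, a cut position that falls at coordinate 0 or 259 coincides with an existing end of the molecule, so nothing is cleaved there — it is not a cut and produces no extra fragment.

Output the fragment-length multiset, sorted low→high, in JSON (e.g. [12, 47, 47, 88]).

[5,5,6,6,6,7,8,8,9,9,9,10,10,10,10,10,11,12,12,13,13,13,13,15,29]

Per-enzyme occurrences:
  SqiIII CGAGGGA/5: at [1, 11, 21, 29, 70, 83, 125, 162, 194, 224] ⇒ [6, 16, 26, 34, 75, 88, 130, 167, 199, 229]
  NpsI GAAGGG/0: at [63, 96, 117, 149, 156, 204] ⇒ [63, 96, 117, 149, 156, 204]
  CdoV GATCT/3: at [105, 140, 174, 187, 211, 216, 232, 241] ⇒ [108, 143, 177, 190, 214, 219, 235, 244]

All cut coordinates (distinct, sorted): [6, 16, 26, 34, 63, 75, 88, 96, 108, 117, 130, 143, 149, 156, 167, 177, 190, 199, 204, 214, 219, 229, 235, 244]

Fragment lengths:
  [0,6): 6 bp
  [6,16): 10 bp
  [16,26): 10 bp
  [26,34): 8 bp
  [34,63): 29 bp
  [63,75): 12 bp
  [75,88): 13 bp
  [88,96): 8 bp
  [96,108): 12 bp
  [108,117): 9 bp
  [117,130): 13 bp
  [130,143): 13 bp
  [143,149): 6 bp
  [149,156): 7 bp
  [156,167): 11 bp
  [167,177): 10 bp
  [177,190): 13 bp
  [190,199): 9 bp
  [199,204): 5 bp
  [204,214): 10 bp
  [214,219): 5 bp
  [219,229): 10 bp
  [229,235): 6 bp
  [235,244): 9 bp
  [244,259): 15 bp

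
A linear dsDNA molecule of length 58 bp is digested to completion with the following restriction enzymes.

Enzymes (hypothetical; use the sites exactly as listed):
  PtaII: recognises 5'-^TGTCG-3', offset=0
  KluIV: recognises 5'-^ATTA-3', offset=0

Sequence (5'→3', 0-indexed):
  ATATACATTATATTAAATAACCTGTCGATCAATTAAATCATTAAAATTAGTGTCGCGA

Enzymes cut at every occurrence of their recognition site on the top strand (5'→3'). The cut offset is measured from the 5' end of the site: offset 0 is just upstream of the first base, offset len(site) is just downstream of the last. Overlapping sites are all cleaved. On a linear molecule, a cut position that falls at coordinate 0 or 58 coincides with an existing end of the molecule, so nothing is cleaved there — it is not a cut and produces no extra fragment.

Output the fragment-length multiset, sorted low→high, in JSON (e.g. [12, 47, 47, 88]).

[5,5,6,6,8,8,9,11]

Scan for sites:
  PtaII (TGTCG, off=0): starts [22, 50] → cuts [22, 50]
  KluIV (ATTA, off=0): starts [6, 11, 31, 39, 45] → cuts [6, 11, 31, 39, 45]

All cut coordinates (distinct, sorted): [6, 11, 22, 31, 39, 45, 50]

Fragments:
  [0,6): 6 bp
  [6,11): 5 bp
  [11,22): 11 bp
  [22,31): 9 bp
  [31,39): 8 bp
  [39,45): 6 bp
  [45,50): 5 bp
  [50,58): 8 bp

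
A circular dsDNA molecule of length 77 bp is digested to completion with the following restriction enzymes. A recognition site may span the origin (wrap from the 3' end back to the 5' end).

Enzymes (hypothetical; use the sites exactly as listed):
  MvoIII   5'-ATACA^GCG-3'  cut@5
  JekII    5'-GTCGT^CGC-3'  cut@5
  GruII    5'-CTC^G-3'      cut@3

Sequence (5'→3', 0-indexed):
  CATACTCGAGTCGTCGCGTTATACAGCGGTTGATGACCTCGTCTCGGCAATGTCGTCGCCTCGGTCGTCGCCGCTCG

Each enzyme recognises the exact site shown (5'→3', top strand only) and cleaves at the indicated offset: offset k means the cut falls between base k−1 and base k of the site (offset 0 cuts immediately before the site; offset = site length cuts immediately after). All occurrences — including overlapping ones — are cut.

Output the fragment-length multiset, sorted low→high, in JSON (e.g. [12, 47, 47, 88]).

[5,6,6,7,8,8,11,11,15]

Per-enzyme occurrences:
  MvoIII (ATACAGCG, off=5): starts [20] → cuts [25]
  JekII (GTCGTCGC, off=5): starts [9, 51, 63] → cuts [14, 56, 68]
  GruII (CTCG, off=3): starts [4, 37, 42, 59, 73] → cuts [7, 40, 45, 62, 76]

All cut coordinates (distinct, sorted): [7, 14, 25, 40, 45, 56, 62, 68, 76]

Fragments:
  7→14: 7 bp
  14→25: 11 bp
  25→40: 15 bp
  40→45: 5 bp
  45→56: 11 bp
  56→62: 6 bp
  62→68: 6 bp
  68→76: 8 bp
  76→7 (wrap): 77-76+7 = 8 bp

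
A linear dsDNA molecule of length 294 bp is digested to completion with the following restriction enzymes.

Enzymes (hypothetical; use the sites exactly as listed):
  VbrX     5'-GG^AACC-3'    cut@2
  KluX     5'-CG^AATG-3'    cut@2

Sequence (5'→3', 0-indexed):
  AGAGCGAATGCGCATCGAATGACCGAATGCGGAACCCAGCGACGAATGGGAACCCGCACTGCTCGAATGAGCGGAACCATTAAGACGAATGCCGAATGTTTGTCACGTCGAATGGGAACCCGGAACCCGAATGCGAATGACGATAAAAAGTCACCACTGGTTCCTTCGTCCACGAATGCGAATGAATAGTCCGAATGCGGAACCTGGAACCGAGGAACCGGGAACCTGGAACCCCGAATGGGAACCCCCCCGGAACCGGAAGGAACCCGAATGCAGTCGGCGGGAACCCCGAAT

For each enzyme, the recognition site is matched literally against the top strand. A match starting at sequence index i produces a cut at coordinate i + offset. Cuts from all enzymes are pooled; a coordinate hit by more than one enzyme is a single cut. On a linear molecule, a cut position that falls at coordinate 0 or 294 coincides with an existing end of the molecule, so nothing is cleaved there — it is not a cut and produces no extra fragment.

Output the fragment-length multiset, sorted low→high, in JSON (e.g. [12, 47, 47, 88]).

Scan for sites:
  VbrX (GGAACC, off=2): starts [30, 48, 72, 114, 121, 198, 205, 213, 220, 227, 240, 251, 261, 282] → cuts [32, 50, 74, 116, 123, 200, 207, 215, 222, 229, 242, 253, 263, 284]
  KluX (CGAATG, off=2): starts [4, 15, 23, 42, 63, 85, 92, 108, 127, 133, 172, 178, 191, 234, 267] → cuts [6, 17, 25, 44, 65, 87, 94, 110, 129, 135, 174, 180, 193, 236, 269]

All cut coordinates (distinct, sorted): [6, 17, 25, 32, 44, 50, 65, 74, 87, 94, 110, 116, 123, 129, 135, 174, 180, 193, 200, 207, 215, 222, 229, 236, 242, 253, 263, 269, 284]

Fragments:
  [0,6): 6 bp
  [6,17): 11 bp
  [17,25): 8 bp
  [25,32): 7 bp
  [32,44): 12 bp
  [44,50): 6 bp
  [50,65): 15 bp
  [65,74): 9 bp
  [74,87): 13 bp
  [87,94): 7 bp
  [94,110): 16 bp
  [110,116): 6 bp
  [116,123): 7 bp
  [123,129): 6 bp
  [129,135): 6 bp
  [135,174): 39 bp
  [174,180): 6 bp
  [180,193): 13 bp
  [193,200): 7 bp
  [200,207): 7 bp
  [207,215): 8 bp
  [215,222): 7 bp
  [222,229): 7 bp
  [229,236): 7 bp
  [236,242): 6 bp
  [242,253): 11 bp
  [253,263): 10 bp
  [263,269): 6 bp
  [269,284): 15 bp
  [284,294): 10 bp

[6,6,6,6,6,6,6,6,7,7,7,7,7,7,7,7,8,8,9,10,10,11,11,12,13,13,15,15,16,39]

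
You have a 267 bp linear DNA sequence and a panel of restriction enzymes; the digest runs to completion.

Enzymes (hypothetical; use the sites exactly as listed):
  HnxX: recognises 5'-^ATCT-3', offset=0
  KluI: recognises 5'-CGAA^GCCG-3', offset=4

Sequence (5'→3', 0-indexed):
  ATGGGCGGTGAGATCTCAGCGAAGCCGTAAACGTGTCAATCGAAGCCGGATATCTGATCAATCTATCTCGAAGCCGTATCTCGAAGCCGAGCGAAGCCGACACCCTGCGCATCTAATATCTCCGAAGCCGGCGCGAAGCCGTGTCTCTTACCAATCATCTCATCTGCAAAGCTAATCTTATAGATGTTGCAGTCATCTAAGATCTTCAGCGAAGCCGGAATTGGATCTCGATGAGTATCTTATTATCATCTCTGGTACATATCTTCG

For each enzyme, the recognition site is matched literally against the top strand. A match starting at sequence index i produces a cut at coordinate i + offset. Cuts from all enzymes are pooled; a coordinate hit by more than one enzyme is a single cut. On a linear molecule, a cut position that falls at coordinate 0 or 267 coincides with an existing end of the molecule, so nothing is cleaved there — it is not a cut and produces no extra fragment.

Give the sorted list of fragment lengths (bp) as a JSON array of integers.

[4,5,5,7,7,7,7,8,8,9,9,10,11,11,11,11,12,12,12,13,13,15,19,20,21]

Scan for sites:
  HnxX ATCT/0: at [12, 51, 60, 64, 77, 110, 117, 156, 161, 174, 194, 201, 224, 236, 247, 260] ⇒ [12, 51, 60, 64, 77, 110, 117, 156, 161, 174, 194, 201, 224, 236, 247, 260]
  KluI CGAAGCCG/4: at [19, 40, 68, 81, 91, 122, 133, 209] ⇒ [23, 44, 72, 85, 95, 126, 137, 213]

All cut coordinates (distinct, sorted): [12, 23, 44, 51, 60, 64, 72, 77, 85, 95, 110, 117, 126, 137, 156, 161, 174, 194, 201, 213, 224, 236, 247, 260]

Fragment lengths:
  [0,12): 12 bp
  [12,23): 11 bp
  [23,44): 21 bp
  [44,51): 7 bp
  [51,60): 9 bp
  [60,64): 4 bp
  [64,72): 8 bp
  [72,77): 5 bp
  [77,85): 8 bp
  [85,95): 10 bp
  [95,110): 15 bp
  [110,117): 7 bp
  [117,126): 9 bp
  [126,137): 11 bp
  [137,156): 19 bp
  [156,161): 5 bp
  [161,174): 13 bp
  [174,194): 20 bp
  [194,201): 7 bp
  [201,213): 12 bp
  [213,224): 11 bp
  [224,236): 12 bp
  [236,247): 11 bp
  [247,260): 13 bp
  [260,267): 7 bp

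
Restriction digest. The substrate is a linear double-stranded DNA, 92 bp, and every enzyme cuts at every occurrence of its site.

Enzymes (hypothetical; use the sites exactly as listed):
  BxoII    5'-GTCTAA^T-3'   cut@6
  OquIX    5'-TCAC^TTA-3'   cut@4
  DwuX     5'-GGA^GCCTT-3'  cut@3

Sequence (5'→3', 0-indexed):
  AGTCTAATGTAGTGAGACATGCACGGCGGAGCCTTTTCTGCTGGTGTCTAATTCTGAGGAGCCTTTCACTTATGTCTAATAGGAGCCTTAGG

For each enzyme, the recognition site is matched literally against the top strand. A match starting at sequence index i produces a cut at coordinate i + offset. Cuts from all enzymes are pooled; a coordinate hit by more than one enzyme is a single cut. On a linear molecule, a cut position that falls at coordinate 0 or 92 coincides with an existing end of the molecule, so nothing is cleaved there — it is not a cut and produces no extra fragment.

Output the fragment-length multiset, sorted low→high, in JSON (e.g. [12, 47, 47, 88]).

Scan for sites:
  BxoII GTCTAAT/6: at [1, 45, 73] ⇒ [7, 51, 79]
  OquIX TCACTTA/4: at [65] ⇒ [69]
  DwuX GGAGCCTT/3: at [27, 57, 81] ⇒ [30, 60, 84]

All cut coordinates (distinct, sorted): [7, 30, 51, 60, 69, 79, 84]

Fragment lengths:
  [0,7): 7 bp
  [7,30): 23 bp
  [30,51): 21 bp
  [51,60): 9 bp
  [60,69): 9 bp
  [69,79): 10 bp
  [79,84): 5 bp
  [84,92): 8 bp

[5,7,8,9,9,10,21,23]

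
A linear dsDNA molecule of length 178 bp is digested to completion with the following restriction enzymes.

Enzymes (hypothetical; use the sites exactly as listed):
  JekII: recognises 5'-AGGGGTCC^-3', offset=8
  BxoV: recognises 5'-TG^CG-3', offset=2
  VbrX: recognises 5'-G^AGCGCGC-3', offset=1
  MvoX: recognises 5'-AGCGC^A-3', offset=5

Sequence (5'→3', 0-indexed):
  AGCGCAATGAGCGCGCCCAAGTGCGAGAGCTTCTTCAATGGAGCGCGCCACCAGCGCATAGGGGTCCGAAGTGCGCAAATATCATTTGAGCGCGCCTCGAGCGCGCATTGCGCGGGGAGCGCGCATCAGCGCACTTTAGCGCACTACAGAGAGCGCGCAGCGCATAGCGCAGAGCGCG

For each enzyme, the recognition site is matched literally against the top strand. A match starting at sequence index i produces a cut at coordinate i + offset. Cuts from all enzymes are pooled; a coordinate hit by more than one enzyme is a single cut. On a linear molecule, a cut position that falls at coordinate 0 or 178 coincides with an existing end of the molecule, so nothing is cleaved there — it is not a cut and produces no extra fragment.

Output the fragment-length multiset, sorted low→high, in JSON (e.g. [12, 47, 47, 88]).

[4,5,6,7,7,8,9,10,10,11,11,12,14,15,15,16,18]

Per-enzyme occurrences:
  JekII (AGGGGTCC, off=8): starts [59] → cuts [67]
  BxoV (TGCG, off=2): starts [21, 71, 108] → cuts [23, 73, 110]
  VbrX (GAGCGCGC, off=1): starts [8, 40, 87, 98, 116, 150] → cuts [9, 41, 88, 99, 117, 151]
  MvoX (AGCGCA, off=5): starts [0, 52, 127, 137, 158, 165] → cuts [5, 57, 132, 142, 163, 170]

All cut coordinates (distinct, sorted): [5, 9, 23, 41, 57, 67, 73, 88, 99, 110, 117, 132, 142, 151, 163, 170]

Fragment lengths:
  [0,5): 5 bp
  [5,9): 4 bp
  [9,23): 14 bp
  [23,41): 18 bp
  [41,57): 16 bp
  [57,67): 10 bp
  [67,73): 6 bp
  [73,88): 15 bp
  [88,99): 11 bp
  [99,110): 11 bp
  [110,117): 7 bp
  [117,132): 15 bp
  [132,142): 10 bp
  [142,151): 9 bp
  [151,163): 12 bp
  [163,170): 7 bp
  [170,178): 8 bp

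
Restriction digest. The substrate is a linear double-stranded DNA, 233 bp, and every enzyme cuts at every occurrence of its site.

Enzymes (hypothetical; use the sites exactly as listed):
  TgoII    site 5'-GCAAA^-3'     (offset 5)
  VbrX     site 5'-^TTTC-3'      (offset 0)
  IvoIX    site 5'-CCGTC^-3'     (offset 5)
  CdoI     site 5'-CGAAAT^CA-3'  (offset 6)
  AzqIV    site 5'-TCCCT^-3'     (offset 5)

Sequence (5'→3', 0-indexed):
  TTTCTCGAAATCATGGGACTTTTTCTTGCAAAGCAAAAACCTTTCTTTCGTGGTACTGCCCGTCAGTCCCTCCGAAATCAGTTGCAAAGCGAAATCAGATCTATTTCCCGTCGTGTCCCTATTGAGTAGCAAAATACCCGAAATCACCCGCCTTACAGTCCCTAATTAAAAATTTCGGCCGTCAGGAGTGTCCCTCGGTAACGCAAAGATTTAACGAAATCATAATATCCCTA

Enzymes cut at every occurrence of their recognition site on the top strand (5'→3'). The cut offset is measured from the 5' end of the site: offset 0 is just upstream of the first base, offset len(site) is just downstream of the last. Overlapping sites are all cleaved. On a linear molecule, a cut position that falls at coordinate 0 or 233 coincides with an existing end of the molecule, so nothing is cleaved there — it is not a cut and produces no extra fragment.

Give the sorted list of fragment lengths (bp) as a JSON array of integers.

Site scan:
  TgoII (GCAAA, off=5): starts [27, 32, 83, 128, 202] → cuts [32, 37, 88, 133, 207]
  VbrX (TTTC, off=0): starts [0, 21, 41, 45, 103, 172] → cuts [21, 41, 45, 103, 172] (position 0 is a terminus of the linear molecule — no cut)
  IvoIX (CCGTC, off=5): starts [59, 107, 178] → cuts [64, 112, 183]
  CdoI (CGAAATCA, off=6): starts [5, 72, 89, 138, 214] → cuts [11, 78, 95, 144, 220]
  AzqIV (TCCCT, off=5): starts [66, 115, 158, 190, 227] → cuts [71, 120, 163, 195, 232]

All cut coordinates (distinct, sorted): [11, 21, 32, 37, 41, 45, 64, 71, 78, 88, 95, 103, 112, 120, 133, 144, 163, 172, 183, 195, 207, 220, 232]

Fragments:
  [0,11): 11 bp
  [11,21): 10 bp
  [21,32): 11 bp
  [32,37): 5 bp
  [37,41): 4 bp
  [41,45): 4 bp
  [45,64): 19 bp
  [64,71): 7 bp
  [71,78): 7 bp
  [78,88): 10 bp
  [88,95): 7 bp
  [95,103): 8 bp
  [103,112): 9 bp
  [112,120): 8 bp
  [120,133): 13 bp
  [133,144): 11 bp
  [144,163): 19 bp
  [163,172): 9 bp
  [172,183): 11 bp
  [183,195): 12 bp
  [195,207): 12 bp
  [207,220): 13 bp
  [220,232): 12 bp
  [232,233): 1 bp

[1,4,4,5,7,7,7,8,8,9,9,10,10,11,11,11,11,12,12,12,13,13,19,19]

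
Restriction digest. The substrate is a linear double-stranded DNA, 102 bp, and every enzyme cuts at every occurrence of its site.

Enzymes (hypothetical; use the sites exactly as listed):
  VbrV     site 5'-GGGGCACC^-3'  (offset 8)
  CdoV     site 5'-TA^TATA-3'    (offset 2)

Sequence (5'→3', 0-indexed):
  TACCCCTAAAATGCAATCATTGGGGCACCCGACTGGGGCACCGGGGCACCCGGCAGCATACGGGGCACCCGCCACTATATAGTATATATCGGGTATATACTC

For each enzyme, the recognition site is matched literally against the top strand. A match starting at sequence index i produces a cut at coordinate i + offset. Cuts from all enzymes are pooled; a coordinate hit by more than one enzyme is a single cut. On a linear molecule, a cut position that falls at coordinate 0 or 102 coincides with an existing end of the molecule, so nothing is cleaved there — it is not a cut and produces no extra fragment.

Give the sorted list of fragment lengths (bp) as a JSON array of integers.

[7,7,8,8,11,13,19,29]

Site scan:
  VbrV (GGGGCACC, off=8): starts [21, 34, 42, 61] → cuts [29, 42, 50, 69]
  CdoV (TATATA, off=2): starts [75, 82, 93] → cuts [77, 84, 95]

All cut coordinates (distinct, sorted): [29, 42, 50, 69, 77, 84, 95]

Fragment lengths:
  [0,29): 29 bp
  [29,42): 13 bp
  [42,50): 8 bp
  [50,69): 19 bp
  [69,77): 8 bp
  [77,84): 7 bp
  [84,95): 11 bp
  [95,102): 7 bp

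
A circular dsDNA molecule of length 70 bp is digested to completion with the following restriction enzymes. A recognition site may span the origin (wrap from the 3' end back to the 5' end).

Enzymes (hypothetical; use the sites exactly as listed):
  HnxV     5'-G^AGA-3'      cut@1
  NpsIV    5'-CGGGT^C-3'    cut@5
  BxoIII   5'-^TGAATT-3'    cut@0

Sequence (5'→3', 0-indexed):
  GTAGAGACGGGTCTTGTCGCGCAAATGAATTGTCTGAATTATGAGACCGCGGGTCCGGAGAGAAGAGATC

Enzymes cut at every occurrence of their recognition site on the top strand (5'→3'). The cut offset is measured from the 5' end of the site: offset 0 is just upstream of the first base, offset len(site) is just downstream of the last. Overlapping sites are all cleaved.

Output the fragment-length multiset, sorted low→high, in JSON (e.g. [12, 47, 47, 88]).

[2,4,5,8,9,9,9,11,13]

Site scan:
  HnxV GAGA/1: at [3, 42, 57, 59, 64] ⇒ [4, 43, 58, 60, 65]
  NpsIV CGGGTC/5: at [7, 49] ⇒ [12, 54]
  BxoIII TGAATT/0: at [25, 34] ⇒ [25, 34]

Pooled cuts: [4, 12, 25, 34, 43, 54, 58, 60, 65]

Fragments:
  4→12: 8 bp
  12→25: 13 bp
  25→34: 9 bp
  34→43: 9 bp
  43→54: 11 bp
  54→58: 4 bp
  58→60: 2 bp
  60→65: 5 bp
  65→4 (wrap): 70-65+4 = 9 bp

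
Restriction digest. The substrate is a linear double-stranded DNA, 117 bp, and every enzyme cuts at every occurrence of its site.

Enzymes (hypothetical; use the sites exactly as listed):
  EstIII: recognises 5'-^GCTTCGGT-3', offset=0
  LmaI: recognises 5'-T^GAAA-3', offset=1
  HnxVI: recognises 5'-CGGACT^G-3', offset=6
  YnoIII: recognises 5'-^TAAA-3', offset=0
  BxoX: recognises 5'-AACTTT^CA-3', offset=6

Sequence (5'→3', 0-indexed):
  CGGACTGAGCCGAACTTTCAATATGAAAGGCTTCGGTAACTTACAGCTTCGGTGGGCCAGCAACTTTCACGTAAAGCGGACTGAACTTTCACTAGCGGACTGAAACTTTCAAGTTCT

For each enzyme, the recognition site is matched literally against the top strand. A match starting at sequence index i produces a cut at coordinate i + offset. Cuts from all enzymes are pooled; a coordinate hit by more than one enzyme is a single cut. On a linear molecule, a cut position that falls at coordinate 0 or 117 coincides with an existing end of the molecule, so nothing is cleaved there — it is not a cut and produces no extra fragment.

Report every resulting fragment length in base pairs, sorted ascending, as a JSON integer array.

Per-enzyme occurrences:
  EstIII (GCTTCGGT, off=0): starts [29, 45] → cuts [29, 45]
  LmaI (TGAAA, off=1): starts [23, 100] → cuts [24, 101]
  HnxVI (CGGACTG, off=6): starts [0, 76, 95] → cuts [6, 82, 101]
  YnoIII (TAAA, off=0): starts [71] → cuts [71]
  BxoX (AACTTTCA, off=6): starts [12, 61, 83, 103] → cuts [18, 67, 89, 109]

Pooled cuts: [6, 18, 24, 29, 45, 67, 71, 82, 89, 101, 109]

Fragment lengths:
  [0,6): 6 bp
  [6,18): 12 bp
  [18,24): 6 bp
  [24,29): 5 bp
  [29,45): 16 bp
  [45,67): 22 bp
  [67,71): 4 bp
  [71,82): 11 bp
  [82,89): 7 bp
  [89,101): 12 bp
  [101,109): 8 bp
  [109,117): 8 bp

[4,5,6,6,7,8,8,11,12,12,16,22]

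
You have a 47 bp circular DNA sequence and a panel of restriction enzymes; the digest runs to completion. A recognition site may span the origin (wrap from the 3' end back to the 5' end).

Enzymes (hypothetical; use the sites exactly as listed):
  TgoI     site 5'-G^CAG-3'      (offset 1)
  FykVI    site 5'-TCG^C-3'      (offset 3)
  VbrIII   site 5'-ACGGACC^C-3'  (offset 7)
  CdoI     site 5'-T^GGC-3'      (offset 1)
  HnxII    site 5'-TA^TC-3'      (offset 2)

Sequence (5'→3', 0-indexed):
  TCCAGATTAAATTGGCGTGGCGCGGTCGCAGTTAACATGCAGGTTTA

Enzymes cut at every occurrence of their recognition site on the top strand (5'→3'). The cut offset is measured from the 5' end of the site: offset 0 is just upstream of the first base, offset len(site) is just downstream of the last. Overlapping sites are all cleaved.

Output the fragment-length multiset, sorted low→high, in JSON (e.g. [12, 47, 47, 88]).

Site scan:
  TgoI GCAG/1: at [27, 38] ⇒ [28, 39]
  FykVI TCGC/3: at [25] ⇒ [28]
  VbrIII (ACGGACCC, off=7): no sites
  CdoI TGGC/1: at [12, 17] ⇒ [13, 18]
  HnxII TATC/2: at [45] ⇒ [0]

All cut coordinates (distinct, sorted): [0, 13, 18, 28, 39]

Fragments:
  0→13: 13 bp
  13→18: 5 bp
  18→28: 10 bp
  28→39: 11 bp
  39→0 (wrap): 47-39+0 = 8 bp

[5,8,10,11,13]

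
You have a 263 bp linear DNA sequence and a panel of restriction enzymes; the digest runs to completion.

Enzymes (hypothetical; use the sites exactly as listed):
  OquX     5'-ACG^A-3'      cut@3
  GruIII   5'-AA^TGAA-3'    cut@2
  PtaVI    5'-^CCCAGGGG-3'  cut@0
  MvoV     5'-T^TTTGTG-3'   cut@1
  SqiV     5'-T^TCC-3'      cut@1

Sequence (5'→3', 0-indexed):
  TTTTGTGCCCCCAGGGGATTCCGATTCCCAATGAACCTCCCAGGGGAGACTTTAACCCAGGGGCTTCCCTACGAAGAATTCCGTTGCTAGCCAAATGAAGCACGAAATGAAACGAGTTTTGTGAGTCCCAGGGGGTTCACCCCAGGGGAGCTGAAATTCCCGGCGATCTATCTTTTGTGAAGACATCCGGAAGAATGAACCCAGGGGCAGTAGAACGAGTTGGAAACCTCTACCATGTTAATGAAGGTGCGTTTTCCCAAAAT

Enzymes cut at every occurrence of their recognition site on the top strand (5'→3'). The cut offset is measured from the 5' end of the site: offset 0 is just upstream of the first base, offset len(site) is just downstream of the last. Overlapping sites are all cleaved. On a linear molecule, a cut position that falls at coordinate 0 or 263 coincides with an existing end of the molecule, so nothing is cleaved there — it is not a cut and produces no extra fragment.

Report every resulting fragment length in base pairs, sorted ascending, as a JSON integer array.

[1,3,3,4,6,6,6,7,7,8,8,9,9,9,10,10,13,14,16,16,17,17,18,22,24]

Per-enzyme occurrences:
  OquX (ACGA, off=3): starts [70, 101, 111, 214] → cuts [73, 104, 114, 217]
  GruIII (AATGAA, off=2): starts [29, 93, 105, 193, 239] → cuts [31, 95, 107, 195, 241]
  PtaVI (CCCAGGGG, off=0): starts [9, 38, 55, 126, 140, 199] → cuts [9, 38, 55, 126, 140, 199]
  MvoV (TTTTGTG, off=1): starts [0, 116, 172] → cuts [1, 117, 173]
  SqiV (TTCC, off=1): starts [18, 24, 64, 78, 156, 253] → cuts [19, 25, 65, 79, 157, 254]

All cut coordinates (distinct, sorted): [1, 9, 19, 25, 31, 38, 55, 65, 73, 79, 95, 104, 107, 114, 117, 126, 140, 157, 173, 195, 199, 217, 241, 254]

Fragment lengths:
  [0,1): 1 bp
  [1,9): 8 bp
  [9,19): 10 bp
  [19,25): 6 bp
  [25,31): 6 bp
  [31,38): 7 bp
  [38,55): 17 bp
  [55,65): 10 bp
  [65,73): 8 bp
  [73,79): 6 bp
  [79,95): 16 bp
  [95,104): 9 bp
  [104,107): 3 bp
  [107,114): 7 bp
  [114,117): 3 bp
  [117,126): 9 bp
  [126,140): 14 bp
  [140,157): 17 bp
  [157,173): 16 bp
  [173,195): 22 bp
  [195,199): 4 bp
  [199,217): 18 bp
  [217,241): 24 bp
  [241,254): 13 bp
  [254,263): 9 bp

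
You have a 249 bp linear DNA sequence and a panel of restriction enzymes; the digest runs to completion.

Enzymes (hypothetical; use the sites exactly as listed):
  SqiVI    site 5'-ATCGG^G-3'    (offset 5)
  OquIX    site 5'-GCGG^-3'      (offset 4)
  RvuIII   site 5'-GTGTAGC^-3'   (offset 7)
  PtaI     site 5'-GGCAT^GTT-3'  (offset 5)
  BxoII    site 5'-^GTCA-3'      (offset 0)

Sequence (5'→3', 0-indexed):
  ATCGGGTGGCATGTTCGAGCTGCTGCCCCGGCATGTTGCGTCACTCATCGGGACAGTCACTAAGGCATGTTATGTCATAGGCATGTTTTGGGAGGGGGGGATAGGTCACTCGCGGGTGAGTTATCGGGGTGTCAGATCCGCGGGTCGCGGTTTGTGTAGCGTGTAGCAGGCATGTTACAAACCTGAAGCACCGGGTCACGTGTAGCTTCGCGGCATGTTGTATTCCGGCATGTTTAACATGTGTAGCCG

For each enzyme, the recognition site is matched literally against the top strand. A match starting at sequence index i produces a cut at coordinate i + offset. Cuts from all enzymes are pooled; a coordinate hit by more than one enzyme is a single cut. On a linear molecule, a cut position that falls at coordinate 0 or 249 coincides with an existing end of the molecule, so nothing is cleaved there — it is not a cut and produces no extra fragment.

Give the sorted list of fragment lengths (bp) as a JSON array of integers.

[2,3,3,4,5,5,5,6,7,7,7,7,10,11,11,12,12,12,13,13,15,16,20,21,22]

Scan for sites:
  SqiVI (ATCGGG, off=5): starts [0, 46, 122] → cuts [5, 51, 127]
  OquIX (GCGG, off=4): starts [111, 139, 146, 209] → cuts [115, 143, 150, 213]
  RvuIII (GTGTAGC, off=7): starts [153, 160, 199, 240] → cuts [160, 167, 206, 247]
  PtaI (GGCATGTT, off=5): starts [7, 29, 63, 79, 168, 211, 226] → cuts [12, 34, 68, 84, 173, 216, 231]
  BxoII (GTCA, off=0): starts [39, 55, 73, 104, 130, 194] → cuts [39, 55, 73, 104, 130, 194]

All cut coordinates (distinct, sorted): [5, 12, 34, 39, 51, 55, 68, 73, 84, 104, 115, 127, 130, 143, 150, 160, 167, 173, 194, 206, 213, 216, 231, 247]

Fragment lengths:
  [0,5): 5 bp
  [5,12): 7 bp
  [12,34): 22 bp
  [34,39): 5 bp
  [39,51): 12 bp
  [51,55): 4 bp
  [55,68): 13 bp
  [68,73): 5 bp
  [73,84): 11 bp
  [84,104): 20 bp
  [104,115): 11 bp
  [115,127): 12 bp
  [127,130): 3 bp
  [130,143): 13 bp
  [143,150): 7 bp
  [150,160): 10 bp
  [160,167): 7 bp
  [167,173): 6 bp
  [173,194): 21 bp
  [194,206): 12 bp
  [206,213): 7 bp
  [213,216): 3 bp
  [216,231): 15 bp
  [231,247): 16 bp
  [247,249): 2 bp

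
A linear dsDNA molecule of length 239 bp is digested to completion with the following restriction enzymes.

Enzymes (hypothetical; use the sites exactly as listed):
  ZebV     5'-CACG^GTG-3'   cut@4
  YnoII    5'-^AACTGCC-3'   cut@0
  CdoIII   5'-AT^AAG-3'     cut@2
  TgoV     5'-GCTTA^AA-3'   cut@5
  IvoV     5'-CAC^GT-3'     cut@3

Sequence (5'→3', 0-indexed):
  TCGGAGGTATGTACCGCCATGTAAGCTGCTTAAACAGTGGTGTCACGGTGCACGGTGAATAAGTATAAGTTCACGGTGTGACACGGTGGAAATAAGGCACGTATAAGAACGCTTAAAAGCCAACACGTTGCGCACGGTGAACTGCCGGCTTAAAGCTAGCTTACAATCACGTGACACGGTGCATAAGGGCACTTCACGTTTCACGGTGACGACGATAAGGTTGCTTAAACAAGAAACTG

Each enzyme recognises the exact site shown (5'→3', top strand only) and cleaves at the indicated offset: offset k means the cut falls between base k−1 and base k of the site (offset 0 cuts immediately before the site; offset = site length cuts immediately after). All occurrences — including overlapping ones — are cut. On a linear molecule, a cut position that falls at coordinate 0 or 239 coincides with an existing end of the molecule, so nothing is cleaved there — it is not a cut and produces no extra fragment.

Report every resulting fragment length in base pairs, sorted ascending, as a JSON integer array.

Per-enzyme occurrences:
  ZebV (CACGGTG, off=4): starts [43, 50, 71, 81, 132, 174, 201] → cuts [47, 54, 75, 85, 136, 178, 205]
  YnoII (AACTGCC, off=0): starts [139] → cuts [139]
  CdoIII (ATAAG, off=2): starts [58, 64, 91, 102, 182, 214] → cuts [60, 66, 93, 104, 184, 216]
  TgoV (GCTTAAA, off=5): starts [27, 110, 147, 222] → cuts [32, 115, 152, 227]
  IvoV (CACGT, off=3): starts [97, 123, 167, 194] → cuts [100, 126, 170, 197]

Pooled cuts: [32, 47, 54, 60, 66, 75, 85, 93, 100, 104, 115, 126, 136, 139, 152, 170, 178, 184, 197, 205, 216, 227]

Fragment lengths:
  [0,32): 32 bp
  [32,47): 15 bp
  [47,54): 7 bp
  [54,60): 6 bp
  [60,66): 6 bp
  [66,75): 9 bp
  [75,85): 10 bp
  [85,93): 8 bp
  [93,100): 7 bp
  [100,104): 4 bp
  [104,115): 11 bp
  [115,126): 11 bp
  [126,136): 10 bp
  [136,139): 3 bp
  [139,152): 13 bp
  [152,170): 18 bp
  [170,178): 8 bp
  [178,184): 6 bp
  [184,197): 13 bp
  [197,205): 8 bp
  [205,216): 11 bp
  [216,227): 11 bp
  [227,239): 12 bp

[3,4,6,6,6,7,7,8,8,8,9,10,10,11,11,11,11,12,13,13,15,18,32]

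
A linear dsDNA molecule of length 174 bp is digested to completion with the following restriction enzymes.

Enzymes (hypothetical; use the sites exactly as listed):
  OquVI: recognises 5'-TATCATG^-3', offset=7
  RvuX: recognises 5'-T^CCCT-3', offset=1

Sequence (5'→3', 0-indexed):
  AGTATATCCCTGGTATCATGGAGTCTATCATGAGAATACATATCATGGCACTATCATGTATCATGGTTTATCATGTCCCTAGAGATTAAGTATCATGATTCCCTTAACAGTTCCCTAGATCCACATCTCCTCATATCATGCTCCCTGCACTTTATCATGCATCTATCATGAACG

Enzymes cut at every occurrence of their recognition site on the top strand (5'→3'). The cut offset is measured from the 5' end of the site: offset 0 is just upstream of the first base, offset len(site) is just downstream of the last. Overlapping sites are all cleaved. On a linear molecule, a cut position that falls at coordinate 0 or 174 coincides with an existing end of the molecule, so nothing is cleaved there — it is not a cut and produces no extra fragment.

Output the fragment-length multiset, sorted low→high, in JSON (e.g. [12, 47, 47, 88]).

[1,2,3,4,7,7,10,11,11,12,12,13,15,17,21,28]

Site scan:
  OquVI (TATCATG, off=7): starts [13, 25, 40, 51, 58, 68, 90, 133, 152, 163] → cuts [20, 32, 47, 58, 65, 75, 97, 140, 159, 170]
  RvuX (TCCCT, off=1): starts [6, 75, 99, 111, 141] → cuts [7, 76, 100, 112, 142]

Pooled cuts: [7, 20, 32, 47, 58, 65, 75, 76, 97, 100, 112, 140, 142, 159, 170]

Fragment lengths:
  [0,7): 7 bp
  [7,20): 13 bp
  [20,32): 12 bp
  [32,47): 15 bp
  [47,58): 11 bp
  [58,65): 7 bp
  [65,75): 10 bp
  [75,76): 1 bp
  [76,97): 21 bp
  [97,100): 3 bp
  [100,112): 12 bp
  [112,140): 28 bp
  [140,142): 2 bp
  [142,159): 17 bp
  [159,170): 11 bp
  [170,174): 4 bp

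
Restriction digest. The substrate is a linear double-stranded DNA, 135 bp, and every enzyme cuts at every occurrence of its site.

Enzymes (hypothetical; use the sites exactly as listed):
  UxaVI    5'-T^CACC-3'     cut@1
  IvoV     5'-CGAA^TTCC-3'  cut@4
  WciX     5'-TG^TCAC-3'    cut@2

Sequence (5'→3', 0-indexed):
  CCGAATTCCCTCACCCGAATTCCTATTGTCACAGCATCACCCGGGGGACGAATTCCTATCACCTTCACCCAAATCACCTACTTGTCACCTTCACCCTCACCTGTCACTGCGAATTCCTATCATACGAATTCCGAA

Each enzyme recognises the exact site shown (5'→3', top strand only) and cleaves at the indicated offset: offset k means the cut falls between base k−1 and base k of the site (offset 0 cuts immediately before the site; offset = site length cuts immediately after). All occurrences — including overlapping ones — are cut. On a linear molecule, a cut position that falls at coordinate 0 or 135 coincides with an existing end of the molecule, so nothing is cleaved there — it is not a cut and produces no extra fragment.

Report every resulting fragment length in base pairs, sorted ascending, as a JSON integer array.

[1,5,6,6,6,6,6,7,7,8,9,9,9,10,10,15,15]

Site scan:
  UxaVI TCACC/1: at [10, 36, 58, 64, 73, 84, 90, 96] ⇒ [11, 37, 59, 65, 74, 85, 91, 97]
  IvoV CGAATTCC/4: at [1, 15, 48, 109, 124] ⇒ [5, 19, 52, 113, 128]
  WciX TGTCAC/2: at [26, 82, 101] ⇒ [28, 84, 103]

All cut coordinates (distinct, sorted): [5, 11, 19, 28, 37, 52, 59, 65, 74, 84, 85, 91, 97, 103, 113, 128]

Fragments:
  [0,5): 5 bp
  [5,11): 6 bp
  [11,19): 8 bp
  [19,28): 9 bp
  [28,37): 9 bp
  [37,52): 15 bp
  [52,59): 7 bp
  [59,65): 6 bp
  [65,74): 9 bp
  [74,84): 10 bp
  [84,85): 1 bp
  [85,91): 6 bp
  [91,97): 6 bp
  [97,103): 6 bp
  [103,113): 10 bp
  [113,128): 15 bp
  [128,135): 7 bp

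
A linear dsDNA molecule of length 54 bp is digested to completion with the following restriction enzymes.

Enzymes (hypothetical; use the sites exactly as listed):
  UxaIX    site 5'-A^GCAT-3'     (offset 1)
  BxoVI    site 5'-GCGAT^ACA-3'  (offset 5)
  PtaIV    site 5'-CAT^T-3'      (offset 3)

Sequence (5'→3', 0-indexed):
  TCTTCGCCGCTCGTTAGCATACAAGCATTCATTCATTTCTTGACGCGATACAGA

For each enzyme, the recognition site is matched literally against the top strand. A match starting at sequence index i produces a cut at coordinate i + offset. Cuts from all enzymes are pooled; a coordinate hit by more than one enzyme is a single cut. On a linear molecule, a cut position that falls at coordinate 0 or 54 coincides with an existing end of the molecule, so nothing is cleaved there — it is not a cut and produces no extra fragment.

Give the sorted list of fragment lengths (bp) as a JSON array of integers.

[4,4,4,5,8,13,16]

Scan for sites:
  UxaIX AGCAT/1: at [15, 23] ⇒ [16, 24]
  BxoVI GCGATACA/5: at [44] ⇒ [49]
  PtaIV CATT/3: at [25, 29, 33] ⇒ [28, 32, 36]

Pooled cuts: [16, 24, 28, 32, 36, 49]

Fragment lengths:
  [0,16): 16 bp
  [16,24): 8 bp
  [24,28): 4 bp
  [28,32): 4 bp
  [32,36): 4 bp
  [36,49): 13 bp
  [49,54): 5 bp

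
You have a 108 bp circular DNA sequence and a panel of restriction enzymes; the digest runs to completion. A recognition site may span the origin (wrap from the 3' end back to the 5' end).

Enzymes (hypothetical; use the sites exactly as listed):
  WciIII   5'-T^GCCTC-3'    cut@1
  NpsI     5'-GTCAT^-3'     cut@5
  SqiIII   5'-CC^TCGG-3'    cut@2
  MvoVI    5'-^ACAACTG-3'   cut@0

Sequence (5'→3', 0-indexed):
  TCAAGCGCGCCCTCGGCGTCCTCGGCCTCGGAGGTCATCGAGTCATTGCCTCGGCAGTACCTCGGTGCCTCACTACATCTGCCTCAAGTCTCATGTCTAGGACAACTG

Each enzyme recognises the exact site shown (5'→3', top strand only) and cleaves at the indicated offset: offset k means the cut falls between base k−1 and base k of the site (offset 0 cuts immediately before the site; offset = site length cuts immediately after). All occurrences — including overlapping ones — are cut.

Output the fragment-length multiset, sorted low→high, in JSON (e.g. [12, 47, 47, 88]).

Per-enzyme occurrences:
  WciIII (TGCCTC, off=1): starts [46, 65, 79] → cuts [47, 66, 80]
  NpsI (GTCAT, off=5): starts [33, 41] → cuts [38, 46]
  SqiIII (CCTCGG, off=2): starts [10, 19, 25, 48, 59] → cuts [12, 21, 27, 50, 61]
  MvoVI (ACAACTG, off=0): starts [101] → cuts [101]

All cut coordinates (distinct, sorted): [12, 21, 27, 38, 46, 47, 50, 61, 66, 80, 101]

Fragments:
  12→21: 9 bp
  21→27: 6 bp
  27→38: 11 bp
  38→46: 8 bp
  46→47: 1 bp
  47→50: 3 bp
  50→61: 11 bp
  61→66: 5 bp
  66→80: 14 bp
  80→101: 21 bp
  101→12 (wrap): 108-101+12 = 19 bp

[1,3,5,6,8,9,11,11,14,19,21]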